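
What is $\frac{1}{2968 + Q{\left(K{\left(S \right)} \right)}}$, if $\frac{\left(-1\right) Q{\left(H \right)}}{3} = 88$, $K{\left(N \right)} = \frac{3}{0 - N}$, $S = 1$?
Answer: $\frac{1}{2704} \approx 0.00036982$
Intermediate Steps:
$K{\left(N \right)} = - \frac{3}{N}$ ($K{\left(N \right)} = \frac{3}{\left(-1\right) N} = 3 \left(- \frac{1}{N}\right) = - \frac{3}{N}$)
$Q{\left(H \right)} = -264$ ($Q{\left(H \right)} = \left(-3\right) 88 = -264$)
$\frac{1}{2968 + Q{\left(K{\left(S \right)} \right)}} = \frac{1}{2968 - 264} = \frac{1}{2704}$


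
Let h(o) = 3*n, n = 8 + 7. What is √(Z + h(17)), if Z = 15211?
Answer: 2*√3814 ≈ 123.52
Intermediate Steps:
n = 15
h(o) = 45 (h(o) = 3*15 = 45)
√(Z + h(17)) = √(15211 + 45) = √15256 = 2*√3814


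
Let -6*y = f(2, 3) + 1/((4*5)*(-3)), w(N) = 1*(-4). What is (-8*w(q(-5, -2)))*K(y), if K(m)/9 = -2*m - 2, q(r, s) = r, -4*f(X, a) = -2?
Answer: -2648/5 ≈ -529.60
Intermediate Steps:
f(X, a) = ½ (f(X, a) = -¼*(-2) = ½)
w(N) = -4
y = -29/360 (y = -(½ + 1/((4*5)*(-3)))/6 = -(½ + 1/(20*(-3)))/6 = -(½ + 1/(-60))/6 = -(½ - 1/60)/6 = -⅙*29/60 = -29/360 ≈ -0.080556)
K(m) = -18 - 18*m (K(m) = 9*(-2*m - 2) = 9*(-2 - 2*m) = -18 - 18*m)
(-8*w(q(-5, -2)))*K(y) = (-8*(-4))*(-18 - 18*(-29/360)) = 32*(-18 + 29/20) = 32*(-331/20) = -2648/5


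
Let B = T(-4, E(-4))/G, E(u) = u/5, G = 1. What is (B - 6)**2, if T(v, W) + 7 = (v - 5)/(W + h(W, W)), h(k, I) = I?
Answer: 3481/64 ≈ 54.391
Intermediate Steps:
E(u) = u/5 (E(u) = u*(1/5) = u/5)
T(v, W) = -7 + (-5 + v)/(2*W) (T(v, W) = -7 + (v - 5)/(W + W) = -7 + (-5 + v)/((2*W)) = -7 + (-5 + v)*(1/(2*W)) = -7 + (-5 + v)/(2*W))
B = -11/8 (B = ((-5 - 4 - 14*(-4)/5)/(2*(((1/5)*(-4)))))/1 = ((-5 - 4 - 14*(-4/5))/(2*(-4/5)))*1 = ((1/2)*(-5/4)*(-5 - 4 + 56/5))*1 = ((1/2)*(-5/4)*(11/5))*1 = -11/8*1 = -11/8 ≈ -1.3750)
(B - 6)**2 = (-11/8 - 6)**2 = (-59/8)**2 = 3481/64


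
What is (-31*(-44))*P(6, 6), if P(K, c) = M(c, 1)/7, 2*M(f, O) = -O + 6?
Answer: 3410/7 ≈ 487.14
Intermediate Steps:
M(f, O) = 3 - O/2 (M(f, O) = (-O + 6)/2 = (6 - O)/2 = 3 - O/2)
P(K, c) = 5/14 (P(K, c) = (3 - ½*1)/7 = (3 - ½)*(⅐) = (5/2)*(⅐) = 5/14)
(-31*(-44))*P(6, 6) = -31*(-44)*(5/14) = 1364*(5/14) = 3410/7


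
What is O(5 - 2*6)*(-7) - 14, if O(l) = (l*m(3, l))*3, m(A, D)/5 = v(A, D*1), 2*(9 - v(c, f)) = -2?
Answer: 7336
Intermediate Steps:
v(c, f) = 10 (v(c, f) = 9 - ½*(-2) = 9 + 1 = 10)
m(A, D) = 50 (m(A, D) = 5*10 = 50)
O(l) = 150*l (O(l) = (l*50)*3 = (50*l)*3 = 150*l)
O(5 - 2*6)*(-7) - 14 = (150*(5 - 2*6))*(-7) - 14 = (150*(5 - 12))*(-7) - 14 = (150*(-7))*(-7) - 14 = -1050*(-7) - 14 = 7350 - 14 = 7336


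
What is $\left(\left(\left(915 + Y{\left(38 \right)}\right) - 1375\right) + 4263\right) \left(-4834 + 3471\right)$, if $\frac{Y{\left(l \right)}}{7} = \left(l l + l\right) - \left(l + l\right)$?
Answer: $-18598135$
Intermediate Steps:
$Y{\left(l \right)} = - 7 l + 7 l^{2}$ ($Y{\left(l \right)} = 7 \left(\left(l l + l\right) - \left(l + l\right)\right) = 7 \left(\left(l^{2} + l\right) - 2 l\right) = 7 \left(\left(l + l^{2}\right) - 2 l\right) = 7 \left(l^{2} - l\right) = - 7 l + 7 l^{2}$)
$\left(\left(\left(915 + Y{\left(38 \right)}\right) - 1375\right) + 4263\right) \left(-4834 + 3471\right) = \left(\left(\left(915 + 7 \cdot 38 \left(-1 + 38\right)\right) - 1375\right) + 4263\right) \left(-4834 + 3471\right) = \left(\left(\left(915 + 7 \cdot 38 \cdot 37\right) - 1375\right) + 4263\right) \left(-1363\right) = \left(\left(\left(915 + 9842\right) - 1375\right) + 4263\right) \left(-1363\right) = \left(\left(10757 - 1375\right) + 4263\right) \left(-1363\right) = \left(9382 + 4263\right) \left(-1363\right) = 13645 \left(-1363\right) = -18598135$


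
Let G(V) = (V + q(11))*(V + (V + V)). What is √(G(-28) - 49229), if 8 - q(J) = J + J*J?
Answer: 19*I*√101 ≈ 190.95*I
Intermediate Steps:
q(J) = 8 - J - J² (q(J) = 8 - (J + J*J) = 8 - (J + J²) = 8 + (-J - J²) = 8 - J - J²)
G(V) = 3*V*(-124 + V) (G(V) = (V + (8 - 1*11 - 1*11²))*(V + (V + V)) = (V + (8 - 11 - 1*121))*(V + 2*V) = (V + (8 - 11 - 121))*(3*V) = (V - 124)*(3*V) = (-124 + V)*(3*V) = 3*V*(-124 + V))
√(G(-28) - 49229) = √(3*(-28)*(-124 - 28) - 49229) = √(3*(-28)*(-152) - 49229) = √(12768 - 49229) = √(-36461) = 19*I*√101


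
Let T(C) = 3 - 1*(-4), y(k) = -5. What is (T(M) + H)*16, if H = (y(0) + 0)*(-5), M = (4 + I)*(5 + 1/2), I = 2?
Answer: 512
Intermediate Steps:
M = 33 (M = (4 + 2)*(5 + 1/2) = 6*(5 + ½) = 6*(11/2) = 33)
H = 25 (H = (-5 + 0)*(-5) = -5*(-5) = 25)
T(C) = 7 (T(C) = 3 + 4 = 7)
(T(M) + H)*16 = (7 + 25)*16 = 32*16 = 512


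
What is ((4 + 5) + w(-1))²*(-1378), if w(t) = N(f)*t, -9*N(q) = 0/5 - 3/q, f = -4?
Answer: -8186009/72 ≈ -1.1369e+5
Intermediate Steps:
N(q) = 1/(3*q) (N(q) = -(0/5 - 3/q)/9 = -(0*(⅕) - 3/q)/9 = -(0 - 3/q)/9 = -(-1)/(3*q) = 1/(3*q))
w(t) = -t/12 (w(t) = ((⅓)/(-4))*t = ((⅓)*(-¼))*t = -t/12)
((4 + 5) + w(-1))²*(-1378) = ((4 + 5) - 1/12*(-1))²*(-1378) = (9 + 1/12)²*(-1378) = (109/12)²*(-1378) = (11881/144)*(-1378) = -8186009/72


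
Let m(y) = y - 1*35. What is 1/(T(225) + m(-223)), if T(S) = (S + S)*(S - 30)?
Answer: 1/87492 ≈ 1.1430e-5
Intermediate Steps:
m(y) = -35 + y (m(y) = y - 35 = -35 + y)
T(S) = 2*S*(-30 + S) (T(S) = (2*S)*(-30 + S) = 2*S*(-30 + S))
1/(T(225) + m(-223)) = 1/(2*225*(-30 + 225) + (-35 - 223)) = 1/(2*225*195 - 258) = 1/(87750 - 258) = 1/87492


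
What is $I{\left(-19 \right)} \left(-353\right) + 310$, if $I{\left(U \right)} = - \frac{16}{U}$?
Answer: $\frac{242}{19} \approx 12.737$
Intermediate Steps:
$I{\left(-19 \right)} \left(-353\right) + 310 = - \frac{16}{-19} \left(-353\right) + 310 = \left(-16\right) \left(- \frac{1}{19}\right) \left(-353\right) + 310 = \frac{16}{19} \left(-353\right) + 310 = - \frac{5648}{19} + 310 = \frac{242}{19}$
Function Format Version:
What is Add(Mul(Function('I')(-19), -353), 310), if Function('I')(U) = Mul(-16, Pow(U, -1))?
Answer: Rational(242, 19) ≈ 12.737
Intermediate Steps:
Add(Mul(Function('I')(-19), -353), 310) = Add(Mul(Mul(-16, Pow(-19, -1)), -353), 310) = Add(Mul(Mul(-16, Rational(-1, 19)), -353), 310) = Add(Mul(Rational(16, 19), -353), 310) = Add(Rational(-5648, 19), 310) = Rational(242, 19)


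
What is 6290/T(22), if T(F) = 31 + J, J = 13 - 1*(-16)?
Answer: 629/6 ≈ 104.83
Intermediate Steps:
J = 29 (J = 13 + 16 = 29)
T(F) = 60 (T(F) = 31 + 29 = 60)
6290/T(22) = 6290/60 = 6290*(1/60) = 629/6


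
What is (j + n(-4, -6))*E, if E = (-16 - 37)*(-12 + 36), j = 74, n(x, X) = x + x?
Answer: -83952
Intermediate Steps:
n(x, X) = 2*x
E = -1272 (E = -53*24 = -1272)
(j + n(-4, -6))*E = (74 + 2*(-4))*(-1272) = (74 - 8)*(-1272) = 66*(-1272) = -83952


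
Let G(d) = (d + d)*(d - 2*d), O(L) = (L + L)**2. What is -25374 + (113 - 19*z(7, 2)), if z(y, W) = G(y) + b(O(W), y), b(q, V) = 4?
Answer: -23475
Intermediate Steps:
O(L) = 4*L**2 (O(L) = (2*L)**2 = 4*L**2)
G(d) = -2*d**2 (G(d) = (2*d)*(-d) = -2*d**2)
z(y, W) = 4 - 2*y**2 (z(y, W) = -2*y**2 + 4 = 4 - 2*y**2)
-25374 + (113 - 19*z(7, 2)) = -25374 + (113 - 19*(4 - 2*7**2)) = -25374 + (113 - 19*(4 - 2*49)) = -25374 + (113 - 19*(4 - 98)) = -25374 + (113 - 19*(-94)) = -25374 + (113 + 1786) = -25374 + 1899 = -23475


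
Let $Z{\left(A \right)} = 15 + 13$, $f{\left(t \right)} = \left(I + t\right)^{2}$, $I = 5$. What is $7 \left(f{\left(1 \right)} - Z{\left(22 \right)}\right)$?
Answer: $56$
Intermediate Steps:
$f{\left(t \right)} = \left(5 + t\right)^{2}$
$Z{\left(A \right)} = 28$
$7 \left(f{\left(1 \right)} - Z{\left(22 \right)}\right) = 7 \left(\left(5 + 1\right)^{2} - 28\right) = 7 \left(6^{2} - 28\right) = 7 \left(36 - 28\right) = 7 \cdot 8 = 56$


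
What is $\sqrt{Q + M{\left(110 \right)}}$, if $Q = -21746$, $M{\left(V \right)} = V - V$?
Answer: $i \sqrt{21746} \approx 147.47 i$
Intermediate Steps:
$M{\left(V \right)} = 0$
$\sqrt{Q + M{\left(110 \right)}} = \sqrt{-21746 + 0} = \sqrt{-21746} = i \sqrt{21746}$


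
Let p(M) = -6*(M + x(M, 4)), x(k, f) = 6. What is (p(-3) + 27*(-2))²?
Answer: 5184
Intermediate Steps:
p(M) = -36 - 6*M (p(M) = -6*(M + 6) = -6*(6 + M) = -36 - 6*M)
(p(-3) + 27*(-2))² = ((-36 - 6*(-3)) + 27*(-2))² = ((-36 + 18) - 54)² = (-18 - 54)² = (-72)² = 5184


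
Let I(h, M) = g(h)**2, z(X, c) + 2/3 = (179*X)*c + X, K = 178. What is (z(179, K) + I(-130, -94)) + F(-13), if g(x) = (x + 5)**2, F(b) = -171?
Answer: 749531791/3 ≈ 2.4984e+8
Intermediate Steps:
g(x) = (5 + x)**2
z(X, c) = -2/3 + X + 179*X*c (z(X, c) = -2/3 + ((179*X)*c + X) = -2/3 + (179*X*c + X) = -2/3 + (X + 179*X*c) = -2/3 + X + 179*X*c)
I(h, M) = (5 + h)**4 (I(h, M) = ((5 + h)**2)**2 = (5 + h)**4)
(z(179, K) + I(-130, -94)) + F(-13) = ((-2/3 + 179 + 179*179*178) + (5 - 130)**4) - 171 = ((-2/3 + 179 + 5703298) + (-125)**4) - 171 = (17110429/3 + 244140625) - 171 = 749532304/3 - 171 = 749531791/3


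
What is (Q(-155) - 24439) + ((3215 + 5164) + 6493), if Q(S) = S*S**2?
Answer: -3733442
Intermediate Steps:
Q(S) = S**3
(Q(-155) - 24439) + ((3215 + 5164) + 6493) = ((-155)**3 - 24439) + ((3215 + 5164) + 6493) = (-3723875 - 24439) + (8379 + 6493) = -3748314 + 14872 = -3733442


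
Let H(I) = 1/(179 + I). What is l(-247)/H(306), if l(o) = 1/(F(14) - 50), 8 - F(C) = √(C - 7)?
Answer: -2910/251 + 485*√7/1757 ≈ -10.863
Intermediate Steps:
F(C) = 8 - √(-7 + C) (F(C) = 8 - √(C - 7) = 8 - √(-7 + C))
l(o) = 1/(-42 - √7) (l(o) = 1/((8 - √(-7 + 14)) - 50) = 1/((8 - √7) - 50) = 1/(-42 - √7))
l(-247)/H(306) = (-6/251 + √7/1757)/(1/(179 + 306)) = (-6/251 + √7/1757)/(1/485) = (-6/251 + √7/1757)*485 = -2910/251 + 485*√7/1757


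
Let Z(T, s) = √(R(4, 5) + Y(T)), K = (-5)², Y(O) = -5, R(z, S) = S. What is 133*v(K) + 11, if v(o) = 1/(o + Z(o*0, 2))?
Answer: 408/25 ≈ 16.320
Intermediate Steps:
K = 25
Z(T, s) = 0 (Z(T, s) = √(5 - 5) = √0 = 0)
v(o) = 1/o (v(o) = 1/(o + 0) = 1/o)
133*v(K) + 11 = 133/25 + 11 = 408/25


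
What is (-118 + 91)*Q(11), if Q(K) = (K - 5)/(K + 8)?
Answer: -162/19 ≈ -8.5263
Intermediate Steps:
Q(K) = (-5 + K)/(8 + K)
(-118 + 91)*Q(11) = (-118 + 91)*((-5 + 11)/(8 + 11)) = -27*6/19 = -162/19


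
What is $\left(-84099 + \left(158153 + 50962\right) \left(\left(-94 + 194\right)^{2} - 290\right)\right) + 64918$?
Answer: $2030487469$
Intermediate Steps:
$\left(-84099 + \left(158153 + 50962\right) \left(\left(-94 + 194\right)^{2} - 290\right)\right) + 64918 = \left(-84099 + 209115 \left(100^{2} - 290\right)\right) + 64918 = \left(-84099 + 209115 \left(10000 - 290\right)\right) + 64918 = \left(-84099 + 209115 \cdot 9710\right) + 64918 = \left(-84099 + 2030506650\right) + 64918 = 2030422551 + 64918 = 2030487469$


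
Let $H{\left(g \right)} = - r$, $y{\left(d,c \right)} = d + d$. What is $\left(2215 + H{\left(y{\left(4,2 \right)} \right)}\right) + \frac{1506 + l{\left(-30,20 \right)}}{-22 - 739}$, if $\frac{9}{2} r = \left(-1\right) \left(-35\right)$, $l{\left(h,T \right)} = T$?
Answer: $\frac{15103531}{6849} \approx 2205.2$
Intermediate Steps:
$y{\left(d,c \right)} = 2 d$
$r = \frac{70}{9}$ ($r = \frac{2 \left(\left(-1\right) \left(-35\right)\right)}{9} = \frac{2}{9} \cdot 35 = \frac{70}{9} \approx 7.7778$)
$H{\left(g \right)} = - \frac{70}{9}$ ($H{\left(g \right)} = \left(-1\right) \frac{70}{9} = - \frac{70}{9}$)
$\left(2215 + H{\left(y{\left(4,2 \right)} \right)}\right) + \frac{1506 + l{\left(-30,20 \right)}}{-22 - 739} = \left(2215 - \frac{70}{9}\right) + \frac{1506 + 20}{-22 - 739} = \frac{19865}{9} + \frac{1526}{-761} = \frac{19865}{9} + 1526 \left(- \frac{1}{761}\right) = \frac{19865}{9} - \frac{1526}{761} = \frac{15103531}{6849}$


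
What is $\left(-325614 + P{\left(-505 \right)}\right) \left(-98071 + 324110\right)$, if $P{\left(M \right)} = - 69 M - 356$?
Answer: $-65805603875$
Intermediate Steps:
$P{\left(M \right)} = -356 - 69 M$
$\left(-325614 + P{\left(-505 \right)}\right) \left(-98071 + 324110\right) = \left(-325614 - -34489\right) \left(-98071 + 324110\right) = \left(-325614 + \left(-356 + 34845\right)\right) 226039 = \left(-325614 + 34489\right) 226039 = \left(-291125\right) 226039 = -65805603875$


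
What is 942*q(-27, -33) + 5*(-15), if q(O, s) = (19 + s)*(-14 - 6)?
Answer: 263685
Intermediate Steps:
q(O, s) = -380 - 20*s (q(O, s) = (19 + s)*(-20) = -380 - 20*s)
942*q(-27, -33) + 5*(-15) = 942*(-380 - 20*(-33)) + 5*(-15) = 942*(-380 + 660) - 75 = 942*280 - 75 = 263760 - 75 = 263685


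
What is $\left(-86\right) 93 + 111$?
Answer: $-7887$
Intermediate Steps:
$\left(-86\right) 93 + 111 = -7998 + 111 = -7887$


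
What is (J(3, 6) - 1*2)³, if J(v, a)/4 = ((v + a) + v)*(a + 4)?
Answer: 109215352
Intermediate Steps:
J(v, a) = 4*(4 + a)*(a + 2*v) (J(v, a) = 4*(((v + a) + v)*(a + 4)) = 4*(((a + v) + v)*(4 + a)) = 4*((a + 2*v)*(4 + a)) = 4*((4 + a)*(a + 2*v)) = 4*(4 + a)*(a + 2*v))
(J(3, 6) - 1*2)³ = ((4*6² + 16*6 + 32*3 + 8*6*3) - 1*2)³ = ((4*36 + 96 + 96 + 144) - 2)³ = ((144 + 96 + 96 + 144) - 2)³ = (480 - 2)³ = 478³ = 109215352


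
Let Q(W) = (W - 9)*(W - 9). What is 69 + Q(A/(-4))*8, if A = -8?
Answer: 461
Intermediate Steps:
Q(W) = (-9 + W)² (Q(W) = (-9 + W)*(-9 + W) = (-9 + W)²)
69 + Q(A/(-4))*8 = 69 + (-9 - 8/(-4))²*8 = 69 + (-9 - 8*(-¼))²*8 = 69 + (-9 + 2)²*8 = 69 + (-7)²*8 = 69 + 49*8 = 69 + 392 = 461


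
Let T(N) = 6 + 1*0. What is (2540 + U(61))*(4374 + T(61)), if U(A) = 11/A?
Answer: 678685380/61 ≈ 1.1126e+7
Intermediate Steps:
T(N) = 6 (T(N) = 6 + 0 = 6)
(2540 + U(61))*(4374 + T(61)) = (2540 + 11/61)*(4374 + 6) = (2540 + 11*(1/61))*4380 = (2540 + 11/61)*4380 = (154951/61)*4380 = 678685380/61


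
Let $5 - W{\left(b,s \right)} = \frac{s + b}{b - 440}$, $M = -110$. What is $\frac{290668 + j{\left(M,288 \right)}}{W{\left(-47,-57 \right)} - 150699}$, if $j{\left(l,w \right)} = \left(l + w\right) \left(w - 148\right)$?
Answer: $- \frac{88634}{42323} \approx -2.0942$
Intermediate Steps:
$j{\left(l,w \right)} = \left(-148 + w\right) \left(l + w\right)$ ($j{\left(l,w \right)} = \left(l + w\right) \left(-148 + w\right) = \left(-148 + w\right) \left(l + w\right)$)
$W{\left(b,s \right)} = 5 - \frac{b + s}{-440 + b}$ ($W{\left(b,s \right)} = 5 - \frac{s + b}{b - 440} = 5 - \frac{b + s}{-440 + b}$)
$\frac{290668 + j{\left(M,288 \right)}}{W{\left(-47,-57 \right)} - 150699} = \frac{290668 - \left(58024 - 82944\right)}{\frac{-2200 - -57 + 4 \left(-47\right)}{-440 - 47} - 150699} = \frac{290668 + \left(82944 + 16280 - 42624 - 31680\right)}{\frac{-2200 + 57 - 188}{-487} - 150699} = \frac{290668 + 24920}{\left(- \frac{1}{487}\right) \left(-2331\right) - 150699} = \frac{315588}{\frac{2331}{487} - 150699} = \frac{315588}{- \frac{73388082}{487}} = 315588 \left(- \frac{487}{73388082}\right) = - \frac{88634}{42323}$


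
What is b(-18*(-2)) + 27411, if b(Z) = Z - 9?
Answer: 27438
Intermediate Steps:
b(Z) = -9 + Z
b(-18*(-2)) + 27411 = (-9 - 18*(-2)) + 27411 = (-9 + 36) + 27411 = 27 + 27411 = 27438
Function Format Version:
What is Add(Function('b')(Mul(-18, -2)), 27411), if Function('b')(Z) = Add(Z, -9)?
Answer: 27438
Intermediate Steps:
Function('b')(Z) = Add(-9, Z)
Add(Function('b')(Mul(-18, -2)), 27411) = Add(Add(-9, Mul(-18, -2)), 27411) = Add(Add(-9, 36), 27411) = Add(27, 27411) = 27438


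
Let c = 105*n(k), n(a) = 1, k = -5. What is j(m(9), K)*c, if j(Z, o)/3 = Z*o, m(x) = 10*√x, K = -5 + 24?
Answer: 179550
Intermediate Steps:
K = 19
j(Z, o) = 3*Z*o (j(Z, o) = 3*(Z*o) = 3*Z*o)
c = 105 (c = 105*1 = 105)
j(m(9), K)*c = (3*(10*√9)*19)*105 = (3*(10*3)*19)*105 = (3*30*19)*105 = 1710*105 = 179550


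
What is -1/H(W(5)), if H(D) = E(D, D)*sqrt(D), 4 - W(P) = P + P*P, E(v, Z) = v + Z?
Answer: -I*sqrt(26)/1352 ≈ -0.0037715*I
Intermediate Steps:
E(v, Z) = Z + v
W(P) = 4 - P - P**2 (W(P) = 4 - (P + P*P) = 4 - (P + P**2) = 4 + (-P - P**2) = 4 - P - P**2)
H(D) = 2*D**(3/2) (H(D) = (D + D)*sqrt(D) = (2*D)*sqrt(D) = 2*D**(3/2))
-1/H(W(5)) = -1/(2*(4 - 1*5 - 1*5**2)**(3/2)) = -1/(2*(4 - 5 - 1*25)**(3/2)) = -1/(2*(4 - 5 - 25)**(3/2)) = -1/(2*(-26)**(3/2)) = -1/(2*(-26*I*sqrt(26))) = -1/((-52*I*sqrt(26))) = -I*sqrt(26)/1352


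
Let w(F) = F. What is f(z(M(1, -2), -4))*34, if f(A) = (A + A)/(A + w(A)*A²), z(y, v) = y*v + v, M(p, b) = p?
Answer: 68/65 ≈ 1.0462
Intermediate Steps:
z(y, v) = v + v*y (z(y, v) = v*y + v = v + v*y)
f(A) = 2*A/(A + A³) (f(A) = (A + A)/(A + A*A²) = (2*A)/(A + A³) = 2*A/(A + A³))
f(z(M(1, -2), -4))*34 = (2/(1 + (-4*(1 + 1))²))*34 = (2/(1 + (-4*2)²))*34 = (2/(1 + (-8)²))*34 = (2/(1 + 64))*34 = (2/65)*34 = 68/65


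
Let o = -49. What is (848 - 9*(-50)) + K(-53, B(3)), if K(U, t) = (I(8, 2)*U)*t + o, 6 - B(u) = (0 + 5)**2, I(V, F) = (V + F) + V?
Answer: 19375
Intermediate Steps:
I(V, F) = F + 2*V (I(V, F) = (F + V) + V = F + 2*V)
B(u) = -19 (B(u) = 6 - (0 + 5)**2 = 6 - 1*5**2 = 6 - 1*25 = 6 - 25 = -19)
K(U, t) = -49 + 18*U*t (K(U, t) = ((2 + 2*8)*U)*t - 49 = ((2 + 16)*U)*t - 49 = (18*U)*t - 49 = 18*U*t - 49 = -49 + 18*U*t)
(848 - 9*(-50)) + K(-53, B(3)) = (848 - 9*(-50)) + (-49 + 18*(-53)*(-19)) = (848 + 450) + (-49 + 18126) = 1298 + 18077 = 19375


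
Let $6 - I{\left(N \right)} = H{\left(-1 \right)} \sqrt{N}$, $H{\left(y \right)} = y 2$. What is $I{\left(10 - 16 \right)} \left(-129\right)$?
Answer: $-774 - 258 i \sqrt{6} \approx -774.0 - 631.97 i$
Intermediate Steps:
$H{\left(y \right)} = 2 y$
$I{\left(N \right)} = 6 + 2 \sqrt{N}$ ($I{\left(N \right)} = 6 - 2 \left(-1\right) \sqrt{N} = 6 - - 2 \sqrt{N} = 6 + 2 \sqrt{N}$)
$I{\left(10 - 16 \right)} \left(-129\right) = \left(6 + 2 \sqrt{10 - 16}\right) \left(-129\right) = \left(6 + 2 \sqrt{-6}\right) \left(-129\right) = \left(6 + 2 i \sqrt{6}\right) \left(-129\right) = -774 - 258 i \sqrt{6}$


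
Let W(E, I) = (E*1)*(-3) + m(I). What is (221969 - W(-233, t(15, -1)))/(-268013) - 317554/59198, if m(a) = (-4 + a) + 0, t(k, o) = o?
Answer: -49103818826/7932916787 ≈ -6.1899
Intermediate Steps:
m(a) = -4 + a
W(E, I) = -4 + I - 3*E (W(E, I) = (E*1)*(-3) + (-4 + I) = E*(-3) + (-4 + I) = -3*E + (-4 + I) = -4 + I - 3*E)
(221969 - W(-233, t(15, -1)))/(-268013) - 317554/59198 = (221969 - (-4 - 1 - 3*(-233)))/(-268013) - 317554/59198 = (221969 - (-4 - 1 + 699))*(-1/268013) - 317554*1/59198 = (221969 - 1*694)*(-1/268013) - 158777/29599 = (221969 - 694)*(-1/268013) - 158777/29599 = 221275*(-1/268013) - 158777/29599 = -221275/268013 - 158777/29599 = -49103818826/7932916787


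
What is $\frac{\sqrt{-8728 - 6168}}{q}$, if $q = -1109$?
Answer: $- \frac{28 i \sqrt{19}}{1109} \approx - 0.11005 i$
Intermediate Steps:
$\frac{\sqrt{-8728 - 6168}}{q} = \frac{\sqrt{-8728 - 6168}}{-1109} = \sqrt{-14896} \left(- \frac{1}{1109}\right) = 28 i \sqrt{19} \left(- \frac{1}{1109}\right) = - \frac{28 i \sqrt{19}}{1109}$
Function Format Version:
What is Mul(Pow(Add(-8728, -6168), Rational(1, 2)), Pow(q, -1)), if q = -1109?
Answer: Mul(Rational(-28, 1109), I, Pow(19, Rational(1, 2))) ≈ Mul(-0.11005, I)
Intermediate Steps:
Mul(Pow(Add(-8728, -6168), Rational(1, 2)), Pow(q, -1)) = Mul(Pow(Add(-8728, -6168), Rational(1, 2)), Pow(-1109, -1)) = Mul(Pow(-14896, Rational(1, 2)), Rational(-1, 1109)) = Mul(Mul(28, I, Pow(19, Rational(1, 2))), Rational(-1, 1109)) = Mul(Rational(-28, 1109), I, Pow(19, Rational(1, 2)))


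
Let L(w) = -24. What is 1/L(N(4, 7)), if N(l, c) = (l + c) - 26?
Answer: -1/24 ≈ -0.041667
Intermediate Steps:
N(l, c) = -26 + c + l (N(l, c) = (c + l) - 26 = -26 + c + l)
1/L(N(4, 7)) = 1/(-24) = -1/24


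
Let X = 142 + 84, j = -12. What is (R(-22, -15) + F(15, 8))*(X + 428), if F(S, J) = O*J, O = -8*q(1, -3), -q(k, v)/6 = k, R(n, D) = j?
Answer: 243288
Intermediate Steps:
R(n, D) = -12
q(k, v) = -6*k
X = 226
O = 48 (O = -(-48) = -8*(-6) = 48)
F(S, J) = 48*J
(R(-22, -15) + F(15, 8))*(X + 428) = (-12 + 48*8)*(226 + 428) = (-12 + 384)*654 = 372*654 = 243288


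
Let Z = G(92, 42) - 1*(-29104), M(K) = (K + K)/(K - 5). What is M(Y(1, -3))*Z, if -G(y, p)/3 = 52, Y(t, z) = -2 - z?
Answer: -14474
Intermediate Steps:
G(y, p) = -156 (G(y, p) = -3*52 = -156)
M(K) = 2*K/(-5 + K) (M(K) = (2*K)/(-5 + K) = 2*K/(-5 + K))
Z = 28948 (Z = -156 - 1*(-29104) = -156 + 29104 = 28948)
M(Y(1, -3))*Z = (2*(-2 - 1*(-3))/(-5 + (-2 - 1*(-3))))*28948 = (2*(-2 + 3)/(-5 + (-2 + 3)))*28948 = (2*1/(-5 + 1))*28948 = (2*1/(-4))*28948 = (2*1*(-¼))*28948 = -½*28948 = -14474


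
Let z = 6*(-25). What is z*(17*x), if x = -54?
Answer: 137700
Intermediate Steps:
z = -150
z*(17*x) = -2550*(-54) = -150*(-918) = 137700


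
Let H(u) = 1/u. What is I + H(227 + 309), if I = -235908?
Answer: -126446687/536 ≈ -2.3591e+5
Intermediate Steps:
I + H(227 + 309) = -235908 + 1/(227 + 309) = -235908 + 1/536 = -126446687/536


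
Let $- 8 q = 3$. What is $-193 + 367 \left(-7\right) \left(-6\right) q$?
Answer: $- \frac{23893}{4} \approx -5973.3$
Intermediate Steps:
$q = - \frac{3}{8}$ ($q = \left(- \frac{1}{8}\right) 3 = - \frac{3}{8} \approx -0.375$)
$-193 + 367 \left(-7\right) \left(-6\right) q = -193 + 367 \left(-7\right) \left(-6\right) \left(- \frac{3}{8}\right) = -193 + 367 \cdot 42 \left(- \frac{3}{8}\right) = -193 + 367 \left(- \frac{63}{4}\right) = -193 - \frac{23121}{4} = - \frac{23893}{4}$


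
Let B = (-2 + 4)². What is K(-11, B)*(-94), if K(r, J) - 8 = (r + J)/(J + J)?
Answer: -2679/4 ≈ -669.75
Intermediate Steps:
B = 4 (B = 2² = 4)
K(r, J) = 8 + (J + r)/(2*J) (K(r, J) = 8 + (r + J)/(J + J) = 8 + (J + r)/((2*J)) = 8 + (J + r)*(1/(2*J)) = 8 + (J + r)/(2*J))
K(-11, B)*(-94) = ((½)*(-11 + 17*4)/4)*(-94) = ((½)*(¼)*(-11 + 68))*(-94) = ((½)*(¼)*57)*(-94) = (57/8)*(-94) = -2679/4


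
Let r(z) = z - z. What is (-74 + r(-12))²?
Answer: 5476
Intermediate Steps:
r(z) = 0
(-74 + r(-12))² = (-74 + 0)² = (-74)² = 5476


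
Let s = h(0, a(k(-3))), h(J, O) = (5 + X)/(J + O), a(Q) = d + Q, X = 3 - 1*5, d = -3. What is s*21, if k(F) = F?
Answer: -21/2 ≈ -10.500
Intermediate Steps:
X = -2 (X = 3 - 5 = -2)
a(Q) = -3 + Q
h(J, O) = 3/(J + O) (h(J, O) = (5 - 2)/(J + O) = 3/(J + O))
s = -½ (s = 3/(0 + (-3 - 3)) = 3/(0 - 6) = 3/(-6) = 3*(-⅙) = -½ ≈ -0.50000)
s*21 = -½*21 = -21/2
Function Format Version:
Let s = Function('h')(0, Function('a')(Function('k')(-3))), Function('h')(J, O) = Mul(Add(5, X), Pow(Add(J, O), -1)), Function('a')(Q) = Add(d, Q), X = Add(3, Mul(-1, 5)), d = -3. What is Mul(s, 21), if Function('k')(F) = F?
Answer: Rational(-21, 2) ≈ -10.500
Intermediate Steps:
X = -2 (X = Add(3, -5) = -2)
Function('a')(Q) = Add(-3, Q)
Function('h')(J, O) = Mul(3, Pow(Add(J, O), -1)) (Function('h')(J, O) = Mul(Add(5, -2), Pow(Add(J, O), -1)) = Mul(3, Pow(Add(J, O), -1)))
s = Rational(-1, 2) (s = Mul(3, Pow(Add(0, Add(-3, -3)), -1)) = Mul(3, Pow(Add(0, -6), -1)) = Mul(3, Pow(-6, -1)) = Mul(3, Rational(-1, 6)) = Rational(-1, 2) ≈ -0.50000)
Mul(s, 21) = Mul(Rational(-1, 2), 21) = Rational(-21, 2)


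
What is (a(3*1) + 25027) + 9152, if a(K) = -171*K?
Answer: 33666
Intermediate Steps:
(a(3*1) + 25027) + 9152 = (-513 + 25027) + 9152 = 24514 + 9152 = 33666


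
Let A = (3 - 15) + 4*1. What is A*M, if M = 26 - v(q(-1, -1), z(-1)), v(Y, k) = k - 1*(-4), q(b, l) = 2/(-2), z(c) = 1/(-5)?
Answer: -888/5 ≈ -177.60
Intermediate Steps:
z(c) = -⅕
q(b, l) = -1 (q(b, l) = 2*(-½) = -1)
v(Y, k) = 4 + k (v(Y, k) = k + 4 = 4 + k)
M = 111/5 (M = 26 - (4 - ⅕) = 26 - 1*19/5 = 26 - 19/5 = 111/5 ≈ 22.200)
A = -8 (A = -12 + 4 = -8)
A*M = -8*111/5 = -888/5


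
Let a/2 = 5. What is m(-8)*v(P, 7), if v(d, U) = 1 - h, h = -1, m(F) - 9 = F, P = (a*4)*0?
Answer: 2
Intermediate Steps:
a = 10 (a = 2*5 = 10)
P = 0 (P = (10*4)*0 = 40*0 = 0)
m(F) = 9 + F
v(d, U) = 2 (v(d, U) = 1 - 1*(-1) = 1 + 1 = 2)
m(-8)*v(P, 7) = (9 - 8)*2 = 1*2 = 2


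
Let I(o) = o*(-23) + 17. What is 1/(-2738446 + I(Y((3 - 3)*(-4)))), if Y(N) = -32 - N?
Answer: -1/2737693 ≈ -3.6527e-7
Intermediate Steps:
I(o) = 17 - 23*o (I(o) = -23*o + 17 = 17 - 23*o)
1/(-2738446 + I(Y((3 - 3)*(-4)))) = 1/(-2738446 + (17 - 23*(-32 - (3 - 3)*(-4)))) = 1/(-2738446 + (17 - 23*(-32 - 0*(-4)))) = 1/(-2738446 + (17 - 23*(-32 - 1*0))) = 1/(-2738446 + (17 - 23*(-32 + 0))) = 1/(-2738446 + (17 - 23*(-32))) = 1/(-2738446 + (17 + 736)) = 1/(-2738446 + 753) = 1/(-2737693) = -1/2737693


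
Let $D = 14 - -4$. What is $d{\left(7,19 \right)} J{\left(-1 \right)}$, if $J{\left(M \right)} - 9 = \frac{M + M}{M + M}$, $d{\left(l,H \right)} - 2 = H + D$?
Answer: $390$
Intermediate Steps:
$D = 18$ ($D = 14 + 4 = 18$)
$d{\left(l,H \right)} = 20 + H$ ($d{\left(l,H \right)} = 2 + \left(H + 18\right) = 2 + \left(18 + H\right) = 20 + H$)
$J{\left(M \right)} = 10$ ($J{\left(M \right)} = 9 + \frac{M + M}{M + M} = 9 + \frac{2 M}{2 M} = 9 + 2 M \frac{1}{2 M} = 9 + 1 = 10$)
$d{\left(7,19 \right)} J{\left(-1 \right)} = \left(20 + 19\right) 10 = 39 \cdot 10 = 390$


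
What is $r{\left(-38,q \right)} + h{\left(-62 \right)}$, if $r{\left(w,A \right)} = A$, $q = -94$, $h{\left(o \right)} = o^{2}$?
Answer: $3750$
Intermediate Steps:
$r{\left(-38,q \right)} + h{\left(-62 \right)} = -94 + \left(-62\right)^{2} = -94 + 3844 = 3750$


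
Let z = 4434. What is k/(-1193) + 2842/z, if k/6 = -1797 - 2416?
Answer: 57736579/2644881 ≈ 21.830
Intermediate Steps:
k = -25278 (k = 6*(-1797 - 2416) = 6*(-4213) = -25278)
k/(-1193) + 2842/z = -25278/(-1193) + 2842/4434 = -25278*(-1/1193) + 2842*(1/4434) = 25278/1193 + 1421/2217 = 57736579/2644881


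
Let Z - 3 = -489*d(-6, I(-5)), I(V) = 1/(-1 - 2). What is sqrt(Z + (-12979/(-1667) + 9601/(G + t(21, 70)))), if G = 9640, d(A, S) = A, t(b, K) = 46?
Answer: sqrt(767997853064724910)/16146562 ≈ 54.275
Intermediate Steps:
I(V) = -1/3 (I(V) = 1/(-3) = -1/3)
Z = 2937 (Z = 3 - 489*(-6) = 3 + 2934 = 2937)
sqrt(Z + (-12979/(-1667) + 9601/(G + t(21, 70)))) = sqrt(2937 + (-12979/(-1667) + 9601/(9640 + 46))) = sqrt(2937 + (-12979*(-1/1667) + 9601/9686)) = sqrt(2937 + (12979/1667 + 9601*(1/9686))) = sqrt(2937 + (12979/1667 + 9601/9686)) = sqrt(2937 + 141719461/16146562) = sqrt(47564172055/16146562) = sqrt(767997853064724910)/16146562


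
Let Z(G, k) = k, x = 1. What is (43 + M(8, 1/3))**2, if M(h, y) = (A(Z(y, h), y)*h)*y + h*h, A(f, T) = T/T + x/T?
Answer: 124609/9 ≈ 13845.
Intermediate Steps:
A(f, T) = 1 + 1/T (A(f, T) = T/T + 1/T = 1 + 1/T)
M(h, y) = h**2 + h*(1 + y) (M(h, y) = (((1 + y)/y)*h)*y + h*h = (h*(1 + y)/y)*y + h**2 = h*(1 + y) + h**2 = h**2 + h*(1 + y))
(43 + M(8, 1/3))**2 = (43 + 8*(1 + 8 + 1/3))**2 = (43 + 8*(28/3))**2 = (43 + 224/3)**2 = (353/3)**2 = 124609/9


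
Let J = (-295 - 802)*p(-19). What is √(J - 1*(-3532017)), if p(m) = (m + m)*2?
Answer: √3615389 ≈ 1901.4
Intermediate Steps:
p(m) = 4*m (p(m) = (2*m)*2 = 4*m)
J = 83372 (J = (-295 - 802)*(4*(-19)) = -1097*(-76) = 83372)
√(J - 1*(-3532017)) = √(83372 - 1*(-3532017)) = √(83372 + 3532017) = √3615389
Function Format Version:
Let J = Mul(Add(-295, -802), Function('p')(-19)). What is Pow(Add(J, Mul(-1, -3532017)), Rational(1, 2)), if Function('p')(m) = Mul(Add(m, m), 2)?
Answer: Pow(3615389, Rational(1, 2)) ≈ 1901.4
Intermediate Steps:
Function('p')(m) = Mul(4, m) (Function('p')(m) = Mul(Mul(2, m), 2) = Mul(4, m))
J = 83372 (J = Mul(Add(-295, -802), Mul(4, -19)) = Mul(-1097, -76) = 83372)
Pow(Add(J, Mul(-1, -3532017)), Rational(1, 2)) = Pow(Add(83372, Mul(-1, -3532017)), Rational(1, 2)) = Pow(Add(83372, 3532017), Rational(1, 2)) = Pow(3615389, Rational(1, 2))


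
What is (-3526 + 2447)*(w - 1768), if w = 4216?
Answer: -2641392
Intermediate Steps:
(-3526 + 2447)*(w - 1768) = (-3526 + 2447)*(4216 - 1768) = -1079*2448 = -2641392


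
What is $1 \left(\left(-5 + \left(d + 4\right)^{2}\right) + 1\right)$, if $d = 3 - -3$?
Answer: $96$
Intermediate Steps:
$d = 6$ ($d = 3 + 3 = 6$)
$1 \left(\left(-5 + \left(d + 4\right)^{2}\right) + 1\right) = 1 \left(\left(-5 + \left(6 + 4\right)^{2}\right) + 1\right) = 1 \left(\left(-5 + 10^{2}\right) + 1\right) = 1 \left(\left(-5 + 100\right) + 1\right) = 1 \left(95 + 1\right) = 1 \cdot 96 = 96$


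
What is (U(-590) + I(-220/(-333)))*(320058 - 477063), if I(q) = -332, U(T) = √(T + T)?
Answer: 52125660 - 314010*I*√295 ≈ 5.2126e+7 - 5.3933e+6*I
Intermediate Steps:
U(T) = √2*√T (U(T) = √(2*T) = √2*√T)
(U(-590) + I(-220/(-333)))*(320058 - 477063) = (√2*√(-590) - 332)*(320058 - 477063) = (√2*(I*√590) - 332)*(-157005) = (2*I*√295 - 332)*(-157005) = (-332 + 2*I*√295)*(-157005) = 52125660 - 314010*I*√295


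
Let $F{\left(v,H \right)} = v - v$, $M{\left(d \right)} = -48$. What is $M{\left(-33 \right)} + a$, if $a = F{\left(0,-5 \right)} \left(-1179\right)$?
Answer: $-48$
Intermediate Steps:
$F{\left(v,H \right)} = 0$
$a = 0$ ($a = 0 \left(-1179\right) = 0$)
$M{\left(-33 \right)} + a = -48 + 0 = -48$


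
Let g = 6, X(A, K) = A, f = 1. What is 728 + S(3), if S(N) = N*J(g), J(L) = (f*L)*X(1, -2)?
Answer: 746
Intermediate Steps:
J(L) = L (J(L) = (1*L)*1 = L*1 = L)
S(N) = 6*N (S(N) = N*6 = 6*N)
728 + S(3) = 728 + 6*3 = 728 + 18 = 746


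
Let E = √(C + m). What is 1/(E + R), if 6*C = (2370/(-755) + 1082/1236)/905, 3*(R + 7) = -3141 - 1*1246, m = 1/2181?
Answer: -18664742212320/27424727890106783 - 6*√156904306080234515/795317108813096707 ≈ -0.00068058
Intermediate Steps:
m = 1/2181 ≈ 0.00045851
R = -4408/3 (R = -7 + (-3141 - 1*1246)/3 = -7 + (-3141 - 1246)/3 = -7 + (⅓)*(-4387) = -7 - 4387/3 = -4408/3 ≈ -1469.3)
C = -211241/506716740 (C = ((2370/(-755) + 1082/1236)/905)/6 = ((2370*(-1/755) + 1082*(1/1236))*(1/905))/6 = ((-474/151 + 541/618)*(1/905))/6 = (-211241/93318*1/905)/6 = (⅙)*(-211241/84452790) = -211241/506716740 ≈ -0.00041688)
E = √156904306080234515/61397178330 (E = √(-211241/506716740 + 1/2181) = √(15333373/368383069980) = √156904306080234515/61397178330 ≈ 0.0064516)
1/(E + R) = 1/(√156904306080234515/61397178330 - 4408/3) = 1/(-4408/3 + √156904306080234515/61397178330)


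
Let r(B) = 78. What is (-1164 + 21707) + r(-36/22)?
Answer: 20621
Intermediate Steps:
(-1164 + 21707) + r(-36/22) = (-1164 + 21707) + 78 = 20543 + 78 = 20621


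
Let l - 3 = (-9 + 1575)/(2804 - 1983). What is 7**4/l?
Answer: 1971221/4029 ≈ 489.26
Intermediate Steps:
l = 4029/821 (l = 3 + (-9 + 1575)/(2804 - 1983) = 3 + 1566/821 = 4029/821 ≈ 4.9074)
7**4/l = 7**4/(4029/821) = 2401*(821/4029) = 1971221/4029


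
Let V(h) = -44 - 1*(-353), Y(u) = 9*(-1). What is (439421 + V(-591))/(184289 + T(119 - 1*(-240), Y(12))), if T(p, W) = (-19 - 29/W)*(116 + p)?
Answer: 3957570/1591151 ≈ 2.4872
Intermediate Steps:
Y(u) = -9
V(h) = 309 (V(h) = -44 + 353 = 309)
(439421 + V(-591))/(184289 + T(119 - 1*(-240), Y(12))) = (439421 + 309)/(184289 + (-3364 - 29*(119 - 1*(-240)) - 19*(-9)*(116 + (119 - 1*(-240))))/(-9)) = 439730/(184289 - (-3364 - 29*(119 + 240) - 19*(-9)*(116 + (119 + 240)))/9) = 439730/(184289 - (-3364 - 29*359 - 19*(-9)*(116 + 359))/9) = 439730/(184289 - (-3364 - 10411 - 19*(-9)*475)/9) = 439730/(184289 - (-3364 - 10411 + 81225)/9) = 439730/(184289 - ⅑*67450) = 439730/(184289 - 67450/9) = 439730/(1591151/9) = 439730*(9/1591151) = 3957570/1591151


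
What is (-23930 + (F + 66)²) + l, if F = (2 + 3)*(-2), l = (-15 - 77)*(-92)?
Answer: -12330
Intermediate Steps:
l = 8464 (l = -92*(-92) = 8464)
F = -10 (F = 5*(-2) = -10)
(-23930 + (F + 66)²) + l = (-23930 + (-10 + 66)²) + 8464 = (-23930 + 56²) + 8464 = (-23930 + 3136) + 8464 = -20794 + 8464 = -12330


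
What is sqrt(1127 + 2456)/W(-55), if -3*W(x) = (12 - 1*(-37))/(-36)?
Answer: 108*sqrt(3583)/49 ≈ 131.93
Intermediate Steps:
W(x) = 49/108 (W(x) = -(12 - 1*(-37))/(3*(-36)) = -(12 + 37)*(-1)/(3*36) = -49*(-1)/(3*36) = -1/3*(-49/36) = 49/108)
sqrt(1127 + 2456)/W(-55) = sqrt(1127 + 2456)/(49/108) = sqrt(3583)*(108/49) = 108*sqrt(3583)/49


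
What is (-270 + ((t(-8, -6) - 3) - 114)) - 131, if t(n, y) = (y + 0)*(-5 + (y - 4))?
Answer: -428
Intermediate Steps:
t(n, y) = y*(-9 + y) (t(n, y) = y*(-5 + (-4 + y)) = y*(-9 + y))
(-270 + ((t(-8, -6) - 3) - 114)) - 131 = (-270 + ((-6*(-9 - 6) - 3) - 114)) - 131 = (-270 + ((-6*(-15) - 3) - 114)) - 131 = (-270 + ((90 - 3) - 114)) - 131 = (-270 + (87 - 114)) - 131 = (-270 - 27) - 131 = -297 - 131 = -428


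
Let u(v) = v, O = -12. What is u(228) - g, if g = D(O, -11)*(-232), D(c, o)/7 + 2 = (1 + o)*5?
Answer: -84220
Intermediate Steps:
D(c, o) = 21 + 35*o (D(c, o) = -14 + 7*((1 + o)*5) = -14 + 7*(5 + 5*o) = -14 + (35 + 35*o) = 21 + 35*o)
g = 84448 (g = (21 + 35*(-11))*(-232) = (21 - 385)*(-232) = -364*(-232) = 84448)
u(228) - g = 228 - 1*84448 = 228 - 84448 = -84220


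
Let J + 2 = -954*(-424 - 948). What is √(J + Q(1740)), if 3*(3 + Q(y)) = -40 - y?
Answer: √11774607/3 ≈ 1143.8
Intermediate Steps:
J = 1308886 (J = -2 - 954*(-424 - 948) = -2 - 954*(-1372) = -2 + 1308888 = 1308886)
Q(y) = -49/3 - y/3 (Q(y) = -3 + (-40 - y)/3 = -3 + (-40/3 - y/3) = -49/3 - y/3)
√(J + Q(1740)) = √(1308886 + (-49/3 - ⅓*1740)) = √(1308886 + (-49/3 - 580)) = √(1308886 - 1789/3) = √(3924869/3) = √11774607/3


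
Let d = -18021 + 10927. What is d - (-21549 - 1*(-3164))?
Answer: 11291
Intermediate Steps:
d = -7094
d - (-21549 - 1*(-3164)) = -7094 - (-21549 - 1*(-3164)) = -7094 - (-21549 + 3164) = -7094 - 1*(-18385) = -7094 + 18385 = 11291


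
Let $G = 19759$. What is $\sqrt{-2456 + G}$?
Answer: $11 \sqrt{143} \approx 131.54$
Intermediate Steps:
$\sqrt{-2456 + G} = \sqrt{-2456 + 19759} = \sqrt{17303} = 11 \sqrt{143}$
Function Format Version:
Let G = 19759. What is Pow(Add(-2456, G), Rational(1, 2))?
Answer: Mul(11, Pow(143, Rational(1, 2))) ≈ 131.54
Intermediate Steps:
Pow(Add(-2456, G), Rational(1, 2)) = Pow(Add(-2456, 19759), Rational(1, 2)) = Pow(17303, Rational(1, 2)) = Mul(11, Pow(143, Rational(1, 2)))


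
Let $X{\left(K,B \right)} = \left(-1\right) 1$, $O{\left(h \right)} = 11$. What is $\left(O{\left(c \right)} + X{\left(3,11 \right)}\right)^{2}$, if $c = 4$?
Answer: $100$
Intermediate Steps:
$X{\left(K,B \right)} = -1$
$\left(O{\left(c \right)} + X{\left(3,11 \right)}\right)^{2} = \left(11 - 1\right)^{2} = 10^{2} = 100$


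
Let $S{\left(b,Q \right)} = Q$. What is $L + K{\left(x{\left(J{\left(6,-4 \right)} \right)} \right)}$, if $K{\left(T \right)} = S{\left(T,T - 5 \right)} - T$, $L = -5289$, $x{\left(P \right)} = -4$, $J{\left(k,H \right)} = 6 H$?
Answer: $-5294$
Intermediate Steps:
$K{\left(T \right)} = -5$ ($K{\left(T \right)} = \left(T - 5\right) - T = \left(-5 + T\right) - T = -5$)
$L + K{\left(x{\left(J{\left(6,-4 \right)} \right)} \right)} = -5289 - 5 = -5294$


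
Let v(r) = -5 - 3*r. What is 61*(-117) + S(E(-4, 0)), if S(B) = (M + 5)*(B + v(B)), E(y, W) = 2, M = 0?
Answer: -7182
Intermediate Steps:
S(B) = -25 - 10*B (S(B) = (0 + 5)*(B + (-5 - 3*B)) = 5*(-5 - 2*B) = -25 - 10*B)
61*(-117) + S(E(-4, 0)) = 61*(-117) + (-25 - 10*2) = -7137 + (-25 - 20) = -7137 - 45 = -7182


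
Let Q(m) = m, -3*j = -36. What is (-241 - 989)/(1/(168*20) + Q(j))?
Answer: -4132800/40321 ≈ -102.50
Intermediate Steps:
j = 12 (j = -⅓*(-36) = 12)
(-241 - 989)/(1/(168*20) + Q(j)) = (-241 - 989)/(1/(168*20) + 12) = -1230/(1/3360 + 12) = -1230/40321/3360 = -1230*3360/40321 = -4132800/40321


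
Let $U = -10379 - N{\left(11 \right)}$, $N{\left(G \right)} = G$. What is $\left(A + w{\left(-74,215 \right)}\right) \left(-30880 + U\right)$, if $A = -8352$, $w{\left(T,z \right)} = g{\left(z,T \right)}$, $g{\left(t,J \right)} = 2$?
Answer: $344604500$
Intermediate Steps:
$w{\left(T,z \right)} = 2$
$U = -10390$ ($U = -10379 - 11 = -10390$)
$\left(A + w{\left(-74,215 \right)}\right) \left(-30880 + U\right) = \left(-8352 + 2\right) \left(-30880 - 10390\right) = \left(-8350\right) \left(-41270\right) = 344604500$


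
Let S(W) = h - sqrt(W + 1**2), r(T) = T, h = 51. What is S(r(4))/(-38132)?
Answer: -51/38132 + sqrt(5)/38132 ≈ -0.0012788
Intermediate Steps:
S(W) = 51 - sqrt(1 + W) (S(W) = 51 - sqrt(W + 1**2) = 51 - sqrt(W + 1) = 51 - sqrt(1 + W))
S(r(4))/(-38132) = (51 - sqrt(1 + 4))/(-38132) = (51 - sqrt(5))*(-1/38132) = -51/38132 + sqrt(5)/38132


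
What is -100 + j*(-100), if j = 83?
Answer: -8400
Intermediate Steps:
-100 + j*(-100) = -100 + 83*(-100) = -100 - 8300 = -8400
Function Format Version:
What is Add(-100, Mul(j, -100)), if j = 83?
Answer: -8400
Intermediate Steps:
Add(-100, Mul(j, -100)) = Add(-100, Mul(83, -100)) = Add(-100, -8300) = -8400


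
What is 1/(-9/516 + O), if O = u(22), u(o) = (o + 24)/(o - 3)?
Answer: 3268/7855 ≈ 0.41604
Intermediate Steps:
u(o) = (24 + o)/(-3 + o)
O = 46/19 (O = (24 + 22)/(-3 + 22) = 46/19 ≈ 2.4211)
1/(-9/516 + O) = 1/(-9/516 + 46/19) = 1/(-9*1/516 + 46/19) = 1/(-3/172 + 46/19) = 1/(7855/3268) = 3268/7855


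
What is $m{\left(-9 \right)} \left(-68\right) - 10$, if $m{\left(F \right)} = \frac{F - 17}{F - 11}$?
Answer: $- \frac{492}{5} \approx -98.4$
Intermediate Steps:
$m{\left(F \right)} = \frac{-17 + F}{-11 + F}$
$m{\left(-9 \right)} \left(-68\right) - 10 = \frac{-17 - 9}{-11 - 9} \left(-68\right) - 10 = \frac{1}{-20} \left(-26\right) \left(-68\right) - 10 = \left(- \frac{1}{20}\right) \left(-26\right) \left(-68\right) - 10 = \frac{13}{10} \left(-68\right) - 10 = - \frac{442}{5} - 10 = - \frac{492}{5}$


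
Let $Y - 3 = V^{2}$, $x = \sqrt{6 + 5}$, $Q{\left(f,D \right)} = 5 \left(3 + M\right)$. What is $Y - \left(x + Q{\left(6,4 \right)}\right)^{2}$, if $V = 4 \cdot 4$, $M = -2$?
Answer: $223 - 10 \sqrt{11} \approx 189.83$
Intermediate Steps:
$V = 16$
$Q{\left(f,D \right)} = 5$ ($Q{\left(f,D \right)} = 5 \left(3 - 2\right) = 5 \cdot 1 = 5$)
$x = \sqrt{11} \approx 3.3166$
$Y = 259$ ($Y = 3 + 16^{2} = 3 + 256 = 259$)
$Y - \left(x + Q{\left(6,4 \right)}\right)^{2} = 259 - \left(\sqrt{11} + 5\right)^{2} = 259 - \left(5 + \sqrt{11}\right)^{2}$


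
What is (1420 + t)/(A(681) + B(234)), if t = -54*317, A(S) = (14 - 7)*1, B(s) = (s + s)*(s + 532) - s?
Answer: -15698/358261 ≈ -0.043817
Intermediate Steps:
B(s) = -s + 2*s*(532 + s) (B(s) = (2*s)*(532 + s) - s = 2*s*(532 + s) - s = -s + 2*s*(532 + s))
A(S) = 7 (A(S) = 7*1 = 7)
t = -17118
(1420 + t)/(A(681) + B(234)) = (1420 - 17118)/(7 + 234*(1063 + 2*234)) = -15698/(7 + 234*(1063 + 468)) = -15698/(7 + 234*1531) = -15698/(7 + 358254) = -15698/358261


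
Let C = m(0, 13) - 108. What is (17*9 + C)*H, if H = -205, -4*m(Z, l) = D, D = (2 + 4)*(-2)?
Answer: -9840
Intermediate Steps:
D = -12 (D = 6*(-2) = -12)
m(Z, l) = 3 (m(Z, l) = -¼*(-12) = 3)
C = -105 (C = 3 - 108 = -105)
(17*9 + C)*H = (17*9 - 105)*(-205) = (153 - 105)*(-205) = 48*(-205) = -9840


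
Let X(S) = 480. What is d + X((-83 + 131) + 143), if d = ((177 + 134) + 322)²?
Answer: 401169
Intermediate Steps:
d = 400689 (d = (311 + 322)² = 633² = 400689)
d + X((-83 + 131) + 143) = 400689 + 480 = 401169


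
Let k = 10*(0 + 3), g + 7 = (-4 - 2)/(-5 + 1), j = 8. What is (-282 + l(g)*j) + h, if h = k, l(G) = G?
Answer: -296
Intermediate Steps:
g = -11/2 (g = -7 + (-4 - 2)/(-5 + 1) = -7 - 6/(-4) = -7 - 6*(-¼) = -7 + 3/2 = -11/2 ≈ -5.5000)
k = 30 (k = 10*3 = 30)
h = 30
(-282 + l(g)*j) + h = (-282 - 11/2*8) + 30 = (-282 - 44) + 30 = -326 + 30 = -296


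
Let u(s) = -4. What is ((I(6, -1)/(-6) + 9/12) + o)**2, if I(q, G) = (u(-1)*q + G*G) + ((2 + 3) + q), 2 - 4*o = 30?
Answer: 289/16 ≈ 18.063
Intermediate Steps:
o = -7 (o = 1/2 - 1/4*30 = 1/2 - 15/2 = -7)
I(q, G) = 5 + G**2 - 3*q (I(q, G) = (-4*q + G*G) + ((2 + 3) + q) = (-4*q + G**2) + (5 + q) = (G**2 - 4*q) + (5 + q) = 5 + G**2 - 3*q)
((I(6, -1)/(-6) + 9/12) + o)**2 = (((5 + (-1)**2 - 3*6)/(-6) + 9/12) - 7)**2 = (((5 + 1 - 18)*(-1/6) + 9*(1/12)) - 7)**2 = ((-12*(-1/6) + 3/4) - 7)**2 = ((2 + 3/4) - 7)**2 = (11/4 - 7)**2 = (-17/4)**2 = 289/16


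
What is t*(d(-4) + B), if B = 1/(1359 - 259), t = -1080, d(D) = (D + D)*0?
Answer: -54/55 ≈ -0.98182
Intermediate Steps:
d(D) = 0 (d(D) = (2*D)*0 = 0)
B = 1/1100 ≈ 0.00090909
t*(d(-4) + B) = -1080*(0 + 1/1100) = -1080*1/1100 = -54/55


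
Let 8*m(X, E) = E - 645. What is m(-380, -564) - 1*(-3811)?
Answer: 29279/8 ≈ 3659.9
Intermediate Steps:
m(X, E) = -645/8 + E/8 (m(X, E) = (E - 645)/8 = (-645 + E)/8 = -645/8 + E/8)
m(-380, -564) - 1*(-3811) = (-645/8 + (⅛)*(-564)) - 1*(-3811) = (-645/8 - 141/2) + 3811 = -1209/8 + 3811 = 29279/8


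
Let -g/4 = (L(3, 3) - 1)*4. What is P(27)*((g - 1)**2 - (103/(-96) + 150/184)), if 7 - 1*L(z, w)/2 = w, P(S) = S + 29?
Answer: 197361647/276 ≈ 7.1508e+5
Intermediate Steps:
P(S) = 29 + S
L(z, w) = 14 - 2*w
g = -112 (g = -4*((14 - 2*3) - 1)*4 = -4*((14 - 6) - 1)*4 = -4*(8 - 1)*4 = -28*4 = -4*28 = -112)
P(27)*((g - 1)**2 - (103/(-96) + 150/184)) = (29 + 27)*((-112 - 1)**2 - (103/(-96) + 150/184)) = 56*((-113)**2 - (103*(-1/96) + 150*(1/184))) = 56*(12769 - (-103/96 + 75/92)) = 56*(12769 - 1*(-569/2208)) = 56*(12769 + 569/2208) = 56*(28194521/2208) = 197361647/276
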